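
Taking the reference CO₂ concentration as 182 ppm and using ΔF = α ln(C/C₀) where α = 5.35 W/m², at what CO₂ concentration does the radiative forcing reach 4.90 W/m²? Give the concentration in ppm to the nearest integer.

C ≈ 455 ppm

Set 5.35 ln(C/182) = 4.90, so ln(C/182) = 4.90/5.35 = 0.91589.
Then C/182 = e^0.91589 = 2.49900, giving C = 182 × 2.49900 = 454.82 ppm.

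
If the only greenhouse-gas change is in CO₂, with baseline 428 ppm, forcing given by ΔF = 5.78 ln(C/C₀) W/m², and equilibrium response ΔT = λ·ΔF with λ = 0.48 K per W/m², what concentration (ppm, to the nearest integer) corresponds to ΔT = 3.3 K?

C ≈ 1406 ppm

Required forcing: ΔF = ΔT/λ = 3.3/0.48 = 6.8750 W/m².
Then ln(C/428) = ΔF/5.78 = 6.8750/5.78 = 1.18945.
So C = 428 × e^1.18945 = 428 × 3.28527 = 1406.10 ppm.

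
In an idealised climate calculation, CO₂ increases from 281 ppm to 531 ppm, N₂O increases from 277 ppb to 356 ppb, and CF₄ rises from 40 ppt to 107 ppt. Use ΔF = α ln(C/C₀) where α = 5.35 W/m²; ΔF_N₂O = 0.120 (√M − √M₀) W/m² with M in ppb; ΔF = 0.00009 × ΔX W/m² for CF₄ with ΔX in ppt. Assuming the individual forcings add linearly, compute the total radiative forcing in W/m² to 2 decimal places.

ΔF = 3.68 W/m²

CO₂: 5.35 × ln(531/281) = 5.35 × ln(1.88968) = 5.35 × 0.63641 = 3.4048 W/m².
N₂O: 0.120 × (√356 − √277) = 0.120 × (18.8680 − 16.6433) = 0.120 × 2.2247 = 0.2670 W/m².
CF₄: ΔF = 0.00009 × (107 − 40) = 0.00009 × 67 = 0.0060 W/m².
Total ΔF = 3.4048 + 0.2670 + 0.0060 = 3.6778 W/m².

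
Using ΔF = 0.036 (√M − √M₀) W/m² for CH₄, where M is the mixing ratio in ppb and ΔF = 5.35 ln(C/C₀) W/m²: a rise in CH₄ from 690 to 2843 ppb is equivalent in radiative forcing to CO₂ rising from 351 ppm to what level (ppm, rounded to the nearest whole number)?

C ≈ 421 ppm

CH₄ forcing: 0.036 × (√2843 − √690) = 0.036 × (53.3198 − 26.2679) = 0.036 × 27.0519 = 0.97387 W/m².
Set 5.35 ln(C/351) = 0.97387: ln(C/351) = 0.97387/5.35 = 0.18203, so C = 351 × e^0.18203 = 351 × 1.19965 = 421.08 ppm.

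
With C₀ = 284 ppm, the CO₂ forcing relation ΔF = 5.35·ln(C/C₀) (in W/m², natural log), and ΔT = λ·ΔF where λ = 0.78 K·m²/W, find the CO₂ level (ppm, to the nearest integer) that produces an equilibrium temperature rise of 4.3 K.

Required forcing: ΔF = ΔT/λ = 4.3/0.78 = 5.5128 W/m².
Then ln(C/284) = ΔF/5.35 = 5.5128/5.35 = 1.03043.
So C = 284 × e^1.03043 = 284 × 2.80227 = 795.84 ppm.

C ≈ 796 ppm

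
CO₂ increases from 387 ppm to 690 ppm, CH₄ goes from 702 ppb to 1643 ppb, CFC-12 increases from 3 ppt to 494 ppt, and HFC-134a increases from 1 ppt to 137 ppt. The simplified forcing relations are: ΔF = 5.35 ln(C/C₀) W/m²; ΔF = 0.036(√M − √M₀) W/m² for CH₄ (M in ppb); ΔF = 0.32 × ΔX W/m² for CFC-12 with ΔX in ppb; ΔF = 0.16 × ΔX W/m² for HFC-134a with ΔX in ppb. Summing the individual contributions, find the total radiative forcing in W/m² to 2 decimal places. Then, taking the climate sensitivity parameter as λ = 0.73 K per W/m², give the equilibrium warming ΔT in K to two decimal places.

ΔF = 3.78 W/m²; ΔT = 2.76 K

CO₂: 5.35 × ln(690/387) = 5.35 × ln(1.78295) = 5.35 × 0.57827 = 3.0937 W/m².
CH₄: 0.036 × (√1643 − √702) = 0.036 × (40.5339 − 26.4953) = 0.036 × 14.0386 = 0.5054 W/m².
CFC-12: Δ = 494 − 3 = 491 ppt = 0.491 ppb; ΔF = 0.32 × 0.491 = 0.1571 W/m².
HFC-134a: Δ = 137 − 1 = 136 ppt = 0.136 ppb; ΔF = 0.16 × 0.136 = 0.0218 W/m².
Total ΔF = 3.0937 + 0.5054 + 0.1571 + 0.0218 = 3.7780 W/m².
ΔT = λ ΔF = 0.73 × 3.78 = 2.7594 K.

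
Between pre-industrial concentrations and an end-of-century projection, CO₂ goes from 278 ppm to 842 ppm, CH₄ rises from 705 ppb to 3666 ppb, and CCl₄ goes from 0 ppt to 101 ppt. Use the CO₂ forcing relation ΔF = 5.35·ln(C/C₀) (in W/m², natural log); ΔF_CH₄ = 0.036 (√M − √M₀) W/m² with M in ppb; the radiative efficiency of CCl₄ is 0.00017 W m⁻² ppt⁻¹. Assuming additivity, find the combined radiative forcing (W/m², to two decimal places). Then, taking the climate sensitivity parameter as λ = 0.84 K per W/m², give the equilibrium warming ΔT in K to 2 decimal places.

ΔF = 7.17 W/m²; ΔT = 6.02 K

CO₂: 5.35 × ln(842/278) = 5.35 × ln(3.02878) = 5.35 × 1.10816 = 5.9287 W/m².
CH₄: 0.036 × (√3666 − √705) = 0.036 × (60.5475 − 26.5518) = 0.036 × 33.9957 = 1.2238 W/m².
CCl₄: ΔF = 0.00017 × (101 − 0) = 0.00017 × 101 = 0.0172 W/m².
Total ΔF = 5.9287 + 1.2238 + 0.0172 = 7.1697 W/m².
ΔT = λ ΔF = 0.84 × 7.17 = 6.0228 K.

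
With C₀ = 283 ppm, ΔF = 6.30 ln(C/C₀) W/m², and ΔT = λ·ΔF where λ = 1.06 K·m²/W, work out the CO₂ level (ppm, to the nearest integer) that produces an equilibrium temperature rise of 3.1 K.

Required forcing: ΔF = ΔT/λ = 3.1/1.06 = 2.9245 W/m².
Then ln(C/283) = ΔF/6.30 = 2.9245/6.30 = 0.46421.
So C = 283 × e^0.46421 = 283 × 1.59076 = 450.19 ppm.

C ≈ 450 ppm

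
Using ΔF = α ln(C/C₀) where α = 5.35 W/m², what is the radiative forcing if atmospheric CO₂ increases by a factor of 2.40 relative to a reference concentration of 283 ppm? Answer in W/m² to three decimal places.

ΔF = 4.684 W/m²

Because the forcing depends only on the ratio C/C₀, the initial concentration does not enter.
ΔF = 5.35 × ln(2.40) = 5.35 × 0.87547 = 4.6838 W/m².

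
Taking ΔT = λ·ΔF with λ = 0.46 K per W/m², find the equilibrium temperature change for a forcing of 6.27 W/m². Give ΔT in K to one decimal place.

ΔT = λ ΔF = 0.46 × 6.27 = 2.8842 K.

ΔT = 2.9 K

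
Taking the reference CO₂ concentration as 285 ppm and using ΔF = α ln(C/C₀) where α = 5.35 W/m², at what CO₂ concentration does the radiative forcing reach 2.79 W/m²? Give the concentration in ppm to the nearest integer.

Set 5.35 ln(C/285) = 2.79, so ln(C/285) = 2.79/5.35 = 0.52150.
Then C/285 = e^0.52150 = 1.68455, giving C = 285 × 1.68455 = 480.10 ppm.

C ≈ 480 ppm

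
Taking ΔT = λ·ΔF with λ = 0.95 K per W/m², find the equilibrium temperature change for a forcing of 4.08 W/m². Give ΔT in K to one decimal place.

ΔT = 3.9 K

ΔT = λ ΔF = 0.95 × 4.08 = 3.8760 K.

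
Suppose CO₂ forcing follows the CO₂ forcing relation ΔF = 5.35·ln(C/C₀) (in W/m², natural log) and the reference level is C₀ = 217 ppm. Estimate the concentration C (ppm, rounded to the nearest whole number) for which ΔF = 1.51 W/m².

C ≈ 288 ppm

Set 5.35 ln(C/217) = 1.51, so ln(C/217) = 1.51/5.35 = 0.28224.
Then C/217 = e^0.28224 = 1.32610, giving C = 217 × 1.32610 = 287.76 ppm.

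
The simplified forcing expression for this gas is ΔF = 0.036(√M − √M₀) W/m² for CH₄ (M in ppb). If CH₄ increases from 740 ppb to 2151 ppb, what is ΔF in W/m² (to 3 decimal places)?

CH₄: 0.036 × (√2151 − √740) = 0.036 × (46.3789 − 27.2029) = 0.036 × 19.1760 = 0.6903 W/m².

ΔF = 0.690 W/m²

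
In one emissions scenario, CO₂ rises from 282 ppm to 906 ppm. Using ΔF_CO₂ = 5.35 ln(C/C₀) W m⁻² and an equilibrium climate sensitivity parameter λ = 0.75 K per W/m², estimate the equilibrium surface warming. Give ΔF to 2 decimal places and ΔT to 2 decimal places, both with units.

ΔF = 6.24 W/m²; ΔT = 4.68 K

CO₂: 5.35 × ln(906/282) = 5.35 × ln(3.21277) = 5.35 × 1.16713 = 6.2441 W/m².
ΔT = λ ΔF = 0.75 × 6.24 = 4.6800 K.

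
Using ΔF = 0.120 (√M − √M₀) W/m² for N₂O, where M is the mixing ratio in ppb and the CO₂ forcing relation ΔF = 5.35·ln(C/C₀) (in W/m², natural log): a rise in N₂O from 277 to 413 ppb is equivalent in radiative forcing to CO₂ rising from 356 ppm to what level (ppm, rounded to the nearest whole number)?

C ≈ 387 ppm

N₂O forcing: 0.120 × (√413 − √277) = 0.120 × (20.3224 − 16.6433) = 0.120 × 3.6791 = 0.44149 W/m².
Set 5.35 ln(C/356) = 0.44149: ln(C/356) = 0.44149/5.35 = 0.08252, so C = 356 × e^0.08252 = 356 × 1.08602 = 386.62 ppm.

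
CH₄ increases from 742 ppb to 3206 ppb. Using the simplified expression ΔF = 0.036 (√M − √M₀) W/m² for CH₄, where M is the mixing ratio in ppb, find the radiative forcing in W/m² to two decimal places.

ΔF = 1.06 W/m²

CH₄: 0.036 × (√3206 − √742) = 0.036 × (56.6216 − 27.2397) = 0.036 × 29.3819 = 1.0577 W/m².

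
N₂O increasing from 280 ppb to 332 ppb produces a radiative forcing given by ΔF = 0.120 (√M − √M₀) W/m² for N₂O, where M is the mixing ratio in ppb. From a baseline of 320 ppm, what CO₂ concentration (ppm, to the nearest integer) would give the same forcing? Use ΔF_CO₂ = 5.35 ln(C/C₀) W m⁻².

C ≈ 331 ppm

N₂O forcing: 0.120 × (√332 − √280) = 0.120 × (18.2209 − 16.7332) = 0.120 × 1.4877 = 0.17852 W/m².
Set 5.35 ln(C/320) = 0.17852: ln(C/320) = 0.17852/5.35 = 0.03337, so C = 320 × e^0.03337 = 320 × 1.03393 = 330.86 ppm.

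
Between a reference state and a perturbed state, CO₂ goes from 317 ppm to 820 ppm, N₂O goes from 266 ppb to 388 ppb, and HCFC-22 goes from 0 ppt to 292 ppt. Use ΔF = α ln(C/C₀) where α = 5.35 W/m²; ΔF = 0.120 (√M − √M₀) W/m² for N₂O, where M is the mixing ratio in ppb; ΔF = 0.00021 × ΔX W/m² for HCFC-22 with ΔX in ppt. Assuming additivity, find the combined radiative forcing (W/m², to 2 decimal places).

CO₂: 5.35 × ln(820/317) = 5.35 × ln(2.58675) = 5.35 × 0.95040 = 5.0846 W/m².
N₂O: 0.120 × (√388 − √266) = 0.120 × (19.6977 − 16.3095) = 0.120 × 3.3882 = 0.4066 W/m².
HCFC-22: ΔF = 0.00021 × (292 − 0) = 0.00021 × 292 = 0.0613 W/m².
Total ΔF = 5.0846 + 0.4066 + 0.0613 = 5.5525 W/m².

ΔF = 5.55 W/m²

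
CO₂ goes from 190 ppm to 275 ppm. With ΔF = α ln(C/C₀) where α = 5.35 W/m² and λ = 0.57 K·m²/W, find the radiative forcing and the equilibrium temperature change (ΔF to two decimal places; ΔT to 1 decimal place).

CO₂: 5.35 × ln(275/190) = 5.35 × ln(1.44737) = 5.35 × 0.36975 = 1.9782 W/m².
ΔT = λ ΔF = 0.57 × 1.98 = 1.1286 K.

ΔF = 1.98 W/m²; ΔT = 1.1 K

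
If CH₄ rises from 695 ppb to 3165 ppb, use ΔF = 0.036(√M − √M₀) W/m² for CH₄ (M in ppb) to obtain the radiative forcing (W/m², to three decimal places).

CH₄: 0.036 × (√3165 − √695) = 0.036 × (56.2583 − 26.3629) = 0.036 × 29.8954 = 1.0762 W/m².

ΔF = 1.076 W/m²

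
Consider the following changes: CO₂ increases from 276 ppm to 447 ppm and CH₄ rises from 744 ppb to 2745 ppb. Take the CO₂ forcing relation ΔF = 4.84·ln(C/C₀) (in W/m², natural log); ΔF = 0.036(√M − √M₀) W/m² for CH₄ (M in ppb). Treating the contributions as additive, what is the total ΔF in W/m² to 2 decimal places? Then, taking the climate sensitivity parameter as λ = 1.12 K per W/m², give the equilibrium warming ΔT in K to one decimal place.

ΔF = 3.24 W/m²; ΔT = 3.6 K

CO₂: 4.84 × ln(447/276) = 4.84 × ln(1.61957) = 4.84 × 0.48216 = 2.3337 W/m².
CH₄: 0.036 × (√2745 − √744) = 0.036 × (52.3927 − 27.2764) = 0.036 × 25.1163 = 0.9042 W/m².
Total ΔF = 2.3337 + 0.9042 = 3.2379 W/m².
ΔT = λ ΔF = 1.12 × 3.24 = 3.6288 K.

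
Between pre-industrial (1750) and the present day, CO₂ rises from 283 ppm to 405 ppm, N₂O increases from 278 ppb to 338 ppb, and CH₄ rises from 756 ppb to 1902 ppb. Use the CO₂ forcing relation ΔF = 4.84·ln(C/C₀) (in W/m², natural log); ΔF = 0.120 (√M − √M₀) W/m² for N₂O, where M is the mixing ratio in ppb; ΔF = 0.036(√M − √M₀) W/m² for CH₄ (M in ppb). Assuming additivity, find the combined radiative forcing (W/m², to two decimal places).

CO₂: 4.84 × ln(405/283) = 4.84 × ln(1.43110) = 4.84 × 0.35844 = 1.7348 W/m².
N₂O: 0.120 × (√338 − √278) = 0.120 × (18.3848 − 16.6733) = 0.120 × 1.7115 = 0.2054 W/m².
CH₄: 0.036 × (√1902 − √756) = 0.036 × (43.6119 − 27.4955) = 0.036 × 16.1164 = 0.5802 W/m².
Total ΔF = 1.7348 + 0.2054 + 0.5802 = 2.5204 W/m².

ΔF = 2.52 W/m²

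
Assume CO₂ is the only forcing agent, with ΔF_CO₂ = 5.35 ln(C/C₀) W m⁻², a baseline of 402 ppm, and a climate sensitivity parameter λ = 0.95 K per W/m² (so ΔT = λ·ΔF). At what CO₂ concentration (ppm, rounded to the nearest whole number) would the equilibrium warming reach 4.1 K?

Required forcing: ΔF = ΔT/λ = 4.1/0.95 = 4.3158 W/m².
Then ln(C/402) = ΔF/5.35 = 4.3158/5.35 = 0.80669.
So C = 402 × e^0.80669 = 402 × 2.24048 = 900.67 ppm.

C ≈ 901 ppm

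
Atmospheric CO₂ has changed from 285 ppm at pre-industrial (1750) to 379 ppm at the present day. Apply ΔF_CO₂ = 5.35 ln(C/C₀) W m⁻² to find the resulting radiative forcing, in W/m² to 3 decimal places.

ΔF = 1.525 W/m²

CO₂ absorption bands are partially saturated, so forcing scales with the logarithm of the concentration ratio.
CO₂: 5.35 × ln(379/285) = 5.35 × ln(1.32982) = 5.35 × 0.28504 = 1.5250 W/m².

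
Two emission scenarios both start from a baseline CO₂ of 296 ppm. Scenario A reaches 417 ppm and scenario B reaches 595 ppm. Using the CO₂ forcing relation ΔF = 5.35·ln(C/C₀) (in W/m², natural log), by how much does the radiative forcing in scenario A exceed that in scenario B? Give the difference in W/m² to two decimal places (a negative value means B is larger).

ΔF_A = 5.35 ln(417/296) = 5.35 × 0.34273 = 1.8336 W/m².
ΔF_B = 5.35 ln(595/296) = 5.35 × 0.69820 = 3.7354 W/m².
Difference: 1.8336 − 3.7354 = -1.9018 W/m².

ΔF_A − ΔF_B = -1.90 W/m²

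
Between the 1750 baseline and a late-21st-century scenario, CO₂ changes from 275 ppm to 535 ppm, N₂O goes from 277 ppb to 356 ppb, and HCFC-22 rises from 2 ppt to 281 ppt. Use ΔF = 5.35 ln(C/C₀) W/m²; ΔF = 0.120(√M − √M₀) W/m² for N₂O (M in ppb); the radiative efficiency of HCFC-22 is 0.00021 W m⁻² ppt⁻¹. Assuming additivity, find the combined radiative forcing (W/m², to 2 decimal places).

ΔF = 3.89 W/m²

CO₂: 5.35 × ln(535/275) = 5.35 × ln(1.94545) = 5.35 × 0.66549 = 3.5604 W/m².
N₂O: 0.120 × (√356 − √277) = 0.120 × (18.8680 − 16.6433) = 0.120 × 2.2247 = 0.2670 W/m².
HCFC-22: ΔF = 0.00021 × (281 − 2) = 0.00021 × 279 = 0.0586 W/m².
Total ΔF = 3.5604 + 0.2670 + 0.0586 = 3.8860 W/m².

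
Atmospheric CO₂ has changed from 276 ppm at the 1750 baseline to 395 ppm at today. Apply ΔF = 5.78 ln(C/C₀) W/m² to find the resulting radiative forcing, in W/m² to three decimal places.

ΔF = 2.072 W/m²

CO₂: 5.78 × ln(395/276) = 5.78 × ln(1.43116) = 5.78 × 0.35849 = 2.0721 W/m².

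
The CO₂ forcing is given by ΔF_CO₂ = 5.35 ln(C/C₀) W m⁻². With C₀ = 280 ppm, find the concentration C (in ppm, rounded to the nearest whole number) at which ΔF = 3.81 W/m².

C ≈ 571 ppm

Set 5.35 ln(C/280) = 3.81, so ln(C/280) = 3.81/5.35 = 0.71215.
Then C/280 = e^0.71215 = 2.03837, giving C = 280 × 2.03837 = 570.74 ppm.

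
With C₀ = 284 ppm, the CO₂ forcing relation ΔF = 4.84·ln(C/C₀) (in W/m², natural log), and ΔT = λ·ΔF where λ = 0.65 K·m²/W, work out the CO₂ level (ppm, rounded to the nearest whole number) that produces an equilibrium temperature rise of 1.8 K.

C ≈ 503 ppm

Required forcing: ΔF = ΔT/λ = 1.8/0.65 = 2.7692 W/m².
Then ln(C/284) = ΔF/4.84 = 2.7692/4.84 = 0.57215.
So C = 284 × e^0.57215 = 284 × 1.77207 = 503.27 ppm.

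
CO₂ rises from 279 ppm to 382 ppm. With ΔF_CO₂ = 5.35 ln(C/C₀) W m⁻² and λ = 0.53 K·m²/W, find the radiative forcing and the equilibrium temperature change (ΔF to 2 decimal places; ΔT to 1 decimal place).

ΔF = 1.68 W/m²; ΔT = 0.9 K

CO₂: 5.35 × ln(382/279) = 5.35 × ln(1.36918) = 5.35 × 0.31421 = 1.6810 W/m².
ΔT = λ ΔF = 0.53 × 1.68 = 0.8904 K.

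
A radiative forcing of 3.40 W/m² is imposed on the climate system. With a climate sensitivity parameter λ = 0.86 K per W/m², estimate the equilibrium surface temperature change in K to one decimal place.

ΔT = λ ΔF = 0.86 × 3.40 = 2.9240 K.

ΔT = 2.9 K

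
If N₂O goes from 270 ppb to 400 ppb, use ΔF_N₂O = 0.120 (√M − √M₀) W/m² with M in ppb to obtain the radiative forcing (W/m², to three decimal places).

N₂O: 0.120 × (√400 − √270) = 0.120 × (20.0000 − 16.4317) = 0.120 × 3.5683 = 0.4282 W/m².

ΔF = 0.428 W/m²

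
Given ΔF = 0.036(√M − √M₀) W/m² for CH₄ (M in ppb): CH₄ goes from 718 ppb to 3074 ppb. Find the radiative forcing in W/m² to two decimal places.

ΔF = 1.03 W/m²

CH₄: 0.036 × (√3074 − √718) = 0.036 × (55.4437 − 26.7955) = 0.036 × 28.6482 = 1.0313 W/m².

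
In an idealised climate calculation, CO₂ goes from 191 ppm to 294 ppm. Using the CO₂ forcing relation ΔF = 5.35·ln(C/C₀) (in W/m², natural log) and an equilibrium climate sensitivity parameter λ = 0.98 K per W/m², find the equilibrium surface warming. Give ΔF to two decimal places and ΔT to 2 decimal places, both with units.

CO₂: 5.35 × ln(294/191) = 5.35 × ln(1.53927) = 5.35 × 0.43131 = 2.3075 W/m².
ΔT = λ ΔF = 0.98 × 2.31 = 2.2638 K.

ΔF = 2.31 W/m²; ΔT = 2.26 K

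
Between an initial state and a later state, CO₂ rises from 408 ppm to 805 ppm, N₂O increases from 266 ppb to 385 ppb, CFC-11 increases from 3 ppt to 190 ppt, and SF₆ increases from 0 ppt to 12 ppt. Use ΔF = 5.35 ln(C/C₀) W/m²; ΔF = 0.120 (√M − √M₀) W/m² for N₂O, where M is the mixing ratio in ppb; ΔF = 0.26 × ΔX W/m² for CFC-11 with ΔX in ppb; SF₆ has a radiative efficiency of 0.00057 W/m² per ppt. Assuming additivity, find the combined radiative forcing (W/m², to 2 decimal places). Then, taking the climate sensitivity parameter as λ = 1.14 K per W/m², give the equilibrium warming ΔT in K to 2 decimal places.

ΔF = 4.09 W/m²; ΔT = 4.66 K

CO₂: 5.35 × ln(805/408) = 5.35 × ln(1.97304) = 5.35 × 0.67958 = 3.6358 W/m².
N₂O: 0.120 × (√385 − √266) = 0.120 × (19.6214 − 16.3095) = 0.120 × 3.3119 = 0.3974 W/m².
CFC-11: Δ = 190 − 3 = 187 ppt = 0.187 ppb; ΔF = 0.26 × 0.187 = 0.0486 W/m².
SF₆: ΔF = 0.00057 × (12 − 0) = 0.00057 × 12 = 0.0068 W/m².
Total ΔF = 3.6358 + 0.3974 + 0.0486 + 0.0068 = 4.0886 W/m².
ΔT = λ ΔF = 1.14 × 4.09 = 4.6626 K.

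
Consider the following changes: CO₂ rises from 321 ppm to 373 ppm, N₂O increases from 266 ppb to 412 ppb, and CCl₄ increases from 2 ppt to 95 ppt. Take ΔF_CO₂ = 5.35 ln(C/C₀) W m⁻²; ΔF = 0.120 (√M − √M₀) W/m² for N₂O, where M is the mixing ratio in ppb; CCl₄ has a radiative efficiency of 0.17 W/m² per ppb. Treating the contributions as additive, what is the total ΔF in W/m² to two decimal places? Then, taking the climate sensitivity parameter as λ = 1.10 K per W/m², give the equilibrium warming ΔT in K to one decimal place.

ΔF = 1.30 W/m²; ΔT = 1.4 K

CO₂: 5.35 × ln(373/321) = 5.35 × ln(1.16199) = 5.35 × 0.15013 = 0.8032 W/m².
N₂O: 0.120 × (√412 − √266) = 0.120 × (20.2978 − 16.3095) = 0.120 × 3.9883 = 0.4786 W/m².
CCl₄: Δ = 95 − 2 = 93 ppt = 0.093 ppb; ΔF = 0.17 × 0.093 = 0.0158 W/m².
Total ΔF = 0.8032 + 0.4786 + 0.0158 = 1.2976 W/m².
ΔT = λ ΔF = 1.10 × 1.30 = 1.4300 K.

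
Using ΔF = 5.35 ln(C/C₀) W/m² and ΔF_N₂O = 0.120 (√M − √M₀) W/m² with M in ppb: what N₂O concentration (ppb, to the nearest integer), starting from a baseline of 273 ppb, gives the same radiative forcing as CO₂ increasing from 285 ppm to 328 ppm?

CO₂ forcing: 5.35 × ln(328/285) = 5.35 × 0.140524 = 0.75180 W/m².
Set 0.120(√M − √273) = 0.75180: √M = 0.75180/0.120 + √273 = 6.2650 + 16.5227 = 22.7877.
M = (22.7877)² = 519.28 ppb.

M ≈ 519 ppb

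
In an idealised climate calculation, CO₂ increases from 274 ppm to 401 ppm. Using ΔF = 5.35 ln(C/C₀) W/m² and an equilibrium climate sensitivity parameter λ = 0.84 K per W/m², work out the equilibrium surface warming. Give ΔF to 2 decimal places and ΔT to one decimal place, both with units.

ΔF = 2.04 W/m²; ΔT = 1.7 K

CO₂: 5.35 × ln(401/274) = 5.35 × ln(1.46350) = 5.35 × 0.38083 = 2.0374 W/m².
ΔT = λ ΔF = 0.84 × 2.04 = 1.7136 K.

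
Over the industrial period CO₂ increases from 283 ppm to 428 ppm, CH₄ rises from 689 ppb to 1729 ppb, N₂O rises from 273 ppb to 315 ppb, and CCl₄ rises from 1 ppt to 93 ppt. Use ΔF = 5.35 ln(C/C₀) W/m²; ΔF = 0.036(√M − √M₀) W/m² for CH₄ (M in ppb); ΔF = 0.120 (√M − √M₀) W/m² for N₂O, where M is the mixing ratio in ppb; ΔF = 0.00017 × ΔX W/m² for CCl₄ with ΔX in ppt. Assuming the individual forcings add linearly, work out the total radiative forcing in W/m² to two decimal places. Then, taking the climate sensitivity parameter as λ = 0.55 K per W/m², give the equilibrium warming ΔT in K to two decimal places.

CO₂: 5.35 × ln(428/283) = 5.35 × ln(1.51237) = 5.35 × 0.41368 = 2.2132 W/m².
CH₄: 0.036 × (√1729 − √689) = 0.036 × (41.5812 − 26.2488) = 0.036 × 15.3324 = 0.5520 W/m².
N₂O: 0.120 × (√315 − √273) = 0.120 × (17.7482 − 16.5227) = 0.120 × 1.2255 = 0.1471 W/m².
CCl₄: ΔF = 0.00017 × (93 − 1) = 0.00017 × 92 = 0.0156 W/m².
Total ΔF = 2.2132 + 0.5520 + 0.1471 + 0.0156 = 2.9279 W/m².
ΔT = λ ΔF = 0.55 × 2.93 = 1.6115 K.

ΔF = 2.93 W/m²; ΔT = 1.61 K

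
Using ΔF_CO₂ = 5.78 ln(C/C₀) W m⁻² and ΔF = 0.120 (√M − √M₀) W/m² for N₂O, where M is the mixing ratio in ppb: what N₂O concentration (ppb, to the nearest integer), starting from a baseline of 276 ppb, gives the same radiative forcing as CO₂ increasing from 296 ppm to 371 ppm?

M ≈ 756 ppb

CO₂ forcing: 5.78 × ln(371/296) = 5.78 × 0.225843 = 1.30537 W/m².
Set 0.120(√M − √276) = 1.30537: √M = 1.30537/0.120 + √276 = 10.8781 + 16.6132 = 27.4913.
M = (27.4913)² = 755.77 ppb.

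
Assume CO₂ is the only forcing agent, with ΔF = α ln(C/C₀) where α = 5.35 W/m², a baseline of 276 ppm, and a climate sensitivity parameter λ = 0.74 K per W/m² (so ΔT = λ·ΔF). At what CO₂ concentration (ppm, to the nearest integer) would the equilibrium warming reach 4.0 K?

Required forcing: ΔF = ΔT/λ = 4.0/0.74 = 5.4054 W/m².
Then ln(C/276) = ΔF/5.35 = 5.4054/5.35 = 1.01036.
So C = 276 × e^1.01036 = 276 × 2.74659 = 758.06 ppm.

C ≈ 758 ppm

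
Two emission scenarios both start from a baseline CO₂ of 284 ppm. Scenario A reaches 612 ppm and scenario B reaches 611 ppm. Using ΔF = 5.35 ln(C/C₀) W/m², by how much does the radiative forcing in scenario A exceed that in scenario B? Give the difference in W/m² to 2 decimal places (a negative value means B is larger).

ΔF_A − ΔF_B = 0.01 W/m²

ΔF_A = 5.35 ln(612/284) = 5.35 × 0.76776 = 4.1075 W/m².
ΔF_B = 5.35 ln(611/284) = 5.35 × 0.76612 = 4.0987 W/m².
Difference: 4.1075 − 4.0987 = 0.0088 W/m².
(Equivalently, ΔF_A − ΔF_B = 5.35 ln(612/611) = 5.35 × 0.00164 = 0.0088 W/m².)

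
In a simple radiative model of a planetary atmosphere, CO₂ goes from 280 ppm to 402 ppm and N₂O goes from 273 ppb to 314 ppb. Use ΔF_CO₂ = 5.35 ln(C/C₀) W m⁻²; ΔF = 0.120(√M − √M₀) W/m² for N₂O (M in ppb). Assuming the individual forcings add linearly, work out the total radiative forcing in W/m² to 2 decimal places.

ΔF = 2.08 W/m²

CO₂: 5.35 × ln(402/280) = 5.35 × ln(1.43571) = 5.35 × 0.36166 = 1.9349 W/m².
N₂O: 0.120 × (√314 − √273) = 0.120 × (17.7200 − 16.5227) = 0.120 × 1.1973 = 0.1437 W/m².
Total ΔF = 1.9349 + 0.1437 = 2.0786 W/m².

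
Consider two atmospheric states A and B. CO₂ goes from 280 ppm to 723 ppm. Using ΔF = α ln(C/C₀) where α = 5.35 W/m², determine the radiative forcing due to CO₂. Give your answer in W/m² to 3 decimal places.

CO₂: 5.35 × ln(723/280) = 5.35 × ln(2.58214) = 5.35 × 0.94862 = 5.0751 W/m².

ΔF = 5.075 W/m²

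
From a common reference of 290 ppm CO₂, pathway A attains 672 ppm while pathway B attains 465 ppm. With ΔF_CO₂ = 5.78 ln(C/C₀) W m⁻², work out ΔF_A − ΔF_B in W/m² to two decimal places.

ΔF_A = 5.78 ln(672/290) = 5.78 × 0.84038 = 4.8574 W/m².
ΔF_B = 5.78 ln(465/290) = 5.78 × 0.47216 = 2.7291 W/m².
Difference: 4.8574 − 2.7291 = 2.1283 W/m².

ΔF_A − ΔF_B = 2.13 W/m²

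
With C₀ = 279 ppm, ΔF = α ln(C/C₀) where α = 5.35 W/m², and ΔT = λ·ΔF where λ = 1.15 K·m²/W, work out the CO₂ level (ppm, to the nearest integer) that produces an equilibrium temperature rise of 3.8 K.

Required forcing: ΔF = ΔT/λ = 3.8/1.15 = 3.3043 W/m².
Then ln(C/279) = ΔF/5.35 = 3.3043/5.35 = 0.61763.
So C = 279 × e^0.61763 = 279 × 1.85453 = 517.41 ppm.

C ≈ 517 ppm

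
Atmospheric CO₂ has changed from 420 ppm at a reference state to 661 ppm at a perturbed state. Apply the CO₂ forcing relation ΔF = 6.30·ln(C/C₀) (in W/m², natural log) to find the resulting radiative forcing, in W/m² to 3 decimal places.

ΔF = 2.857 W/m²

CO₂: 6.30 × ln(661/420) = 6.30 × ln(1.57381) = 6.30 × 0.45350 = 2.8571 W/m².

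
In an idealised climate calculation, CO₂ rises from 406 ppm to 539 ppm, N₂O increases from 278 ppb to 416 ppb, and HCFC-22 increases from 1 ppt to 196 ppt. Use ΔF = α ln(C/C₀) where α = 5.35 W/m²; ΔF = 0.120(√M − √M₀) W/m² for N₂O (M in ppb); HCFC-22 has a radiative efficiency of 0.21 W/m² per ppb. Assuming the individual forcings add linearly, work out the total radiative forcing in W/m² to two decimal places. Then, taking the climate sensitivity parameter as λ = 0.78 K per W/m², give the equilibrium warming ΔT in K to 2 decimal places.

CO₂: 5.35 × ln(539/406) = 5.35 × ln(1.32759) = 5.35 × 0.28337 = 1.5160 W/m².
N₂O: 0.120 × (√416 − √278) = 0.120 × (20.3961 − 16.6733) = 0.120 × 3.7228 = 0.4467 W/m².
HCFC-22: Δ = 196 − 1 = 195 ppt = 0.195 ppb; ΔF = 0.21 × 0.195 = 0.0410 W/m².
Total ΔF = 1.5160 + 0.4467 + 0.0410 = 2.0037 W/m².
ΔT = λ ΔF = 0.78 × 2.00 = 1.5600 K.

ΔF = 2.00 W/m²; ΔT = 1.56 K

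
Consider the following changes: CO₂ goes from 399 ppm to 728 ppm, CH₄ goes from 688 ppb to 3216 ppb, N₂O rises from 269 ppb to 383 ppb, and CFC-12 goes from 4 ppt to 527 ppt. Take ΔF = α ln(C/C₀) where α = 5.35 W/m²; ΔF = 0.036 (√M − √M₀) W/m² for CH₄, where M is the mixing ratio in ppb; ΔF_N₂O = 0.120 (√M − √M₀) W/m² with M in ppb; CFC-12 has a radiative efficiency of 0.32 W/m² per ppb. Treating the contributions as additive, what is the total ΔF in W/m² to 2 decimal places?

ΔF = 4.86 W/m²

CO₂: 5.35 × ln(728/399) = 5.35 × ln(1.82456) = 5.35 × 0.60134 = 3.2172 W/m².
CH₄: 0.036 × (√3216 − √688) = 0.036 × (56.7098 − 26.2298) = 0.036 × 30.4800 = 1.0973 W/m².
N₂O: 0.120 × (√383 − √269) = 0.120 × (19.5704 − 16.4012) = 0.120 × 3.1692 = 0.3803 W/m².
CFC-12: Δ = 527 − 4 = 523 ppt = 0.523 ppb; ΔF = 0.32 × 0.523 = 0.1674 W/m².
Total ΔF = 3.2172 + 1.0973 + 0.3803 + 0.1674 = 4.8622 W/m².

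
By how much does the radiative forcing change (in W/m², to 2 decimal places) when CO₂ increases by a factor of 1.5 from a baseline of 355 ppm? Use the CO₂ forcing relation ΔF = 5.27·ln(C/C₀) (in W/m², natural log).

Because the forcing depends only on the ratio C/C₀, the initial concentration does not enter.
ΔF = 5.27 × ln(1.5) = 5.27 × 0.40547 = 2.1368 W/m².

ΔF = 2.14 W/m²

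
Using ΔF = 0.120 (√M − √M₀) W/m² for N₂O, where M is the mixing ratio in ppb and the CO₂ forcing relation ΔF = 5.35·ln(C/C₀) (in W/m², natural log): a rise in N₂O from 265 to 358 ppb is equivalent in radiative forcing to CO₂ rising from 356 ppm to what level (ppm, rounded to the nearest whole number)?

C ≈ 378 ppm

N₂O forcing: 0.120 × (√358 − √265) = 0.120 × (18.9209 − 16.2788) = 0.120 × 2.6421 = 0.31705 W/m².
Set 5.35 ln(C/356) = 0.31705: ln(C/356) = 0.31705/5.35 = 0.05926, so C = 356 × e^0.05926 = 356 × 1.06105 = 377.73 ppm.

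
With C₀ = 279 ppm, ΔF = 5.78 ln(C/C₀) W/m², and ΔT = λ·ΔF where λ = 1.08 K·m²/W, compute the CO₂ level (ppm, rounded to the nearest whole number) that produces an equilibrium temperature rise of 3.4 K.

Required forcing: ΔF = ΔT/λ = 3.4/1.08 = 3.1481 W/m².
Then ln(C/279) = ΔF/5.78 = 3.1481/5.78 = 0.54465.
So C = 279 × e^0.54465 = 279 × 1.72400 = 481.00 ppm.

C ≈ 481 ppm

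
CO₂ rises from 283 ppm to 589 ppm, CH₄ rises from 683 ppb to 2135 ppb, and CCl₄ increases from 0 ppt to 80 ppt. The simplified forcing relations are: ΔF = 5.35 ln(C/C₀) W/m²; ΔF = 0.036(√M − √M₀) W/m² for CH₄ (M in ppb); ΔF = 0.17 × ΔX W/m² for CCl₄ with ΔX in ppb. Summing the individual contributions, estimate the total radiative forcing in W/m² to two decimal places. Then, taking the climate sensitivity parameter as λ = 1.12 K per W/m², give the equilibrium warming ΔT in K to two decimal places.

CO₂: 5.35 × ln(589/283) = 5.35 × ln(2.08127) = 5.35 × 0.73298 = 3.9214 W/m².
CH₄: 0.036 × (√2135 − √683) = 0.036 × (46.2061 − 26.1343) = 0.036 × 20.0718 = 0.7226 W/m².
CCl₄: Δ = 80 − 0 = 80 ppt = 0.080 ppb; ΔF = 0.17 × 0.080 = 0.0136 W/m².
Total ΔF = 3.9214 + 0.7226 + 0.0136 = 4.6576 W/m².
ΔT = λ ΔF = 1.12 × 4.66 = 5.2192 K.

ΔF = 4.66 W/m²; ΔT = 5.22 K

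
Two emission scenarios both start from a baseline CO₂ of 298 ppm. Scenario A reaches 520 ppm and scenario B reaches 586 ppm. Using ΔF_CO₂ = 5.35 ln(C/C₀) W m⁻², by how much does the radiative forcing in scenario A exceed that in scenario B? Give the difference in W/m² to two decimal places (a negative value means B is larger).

ΔF_A = 5.35 ln(520/298) = 5.35 × 0.55674 = 2.9786 W/m².
ΔF_B = 5.35 ln(586/298) = 5.35 × 0.67623 = 3.6178 W/m².
Difference: 2.9786 − 3.6178 = -0.6392 W/m².

ΔF_A − ΔF_B = -0.64 W/m²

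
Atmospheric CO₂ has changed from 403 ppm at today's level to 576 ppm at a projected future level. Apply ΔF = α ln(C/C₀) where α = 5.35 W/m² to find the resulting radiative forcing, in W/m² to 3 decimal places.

ΔF = 1.911 W/m²

CO₂: 5.35 × ln(576/403) = 5.35 × ln(1.42928) = 5.35 × 0.35717 = 1.9109 W/m².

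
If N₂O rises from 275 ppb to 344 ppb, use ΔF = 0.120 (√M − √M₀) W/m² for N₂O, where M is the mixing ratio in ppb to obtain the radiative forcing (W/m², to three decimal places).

ΔF = 0.236 W/m²

N₂O: 0.120 × (√344 − √275) = 0.120 × (18.5472 − 16.5831) = 0.120 × 1.9641 = 0.2357 W/m².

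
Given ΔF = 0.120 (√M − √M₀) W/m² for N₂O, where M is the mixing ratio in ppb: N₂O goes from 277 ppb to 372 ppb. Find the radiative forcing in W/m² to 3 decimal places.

N₂O: 0.120 × (√372 − √277) = 0.120 × (19.2873 − 16.6433) = 0.120 × 2.6440 = 0.3173 W/m².

ΔF = 0.317 W/m²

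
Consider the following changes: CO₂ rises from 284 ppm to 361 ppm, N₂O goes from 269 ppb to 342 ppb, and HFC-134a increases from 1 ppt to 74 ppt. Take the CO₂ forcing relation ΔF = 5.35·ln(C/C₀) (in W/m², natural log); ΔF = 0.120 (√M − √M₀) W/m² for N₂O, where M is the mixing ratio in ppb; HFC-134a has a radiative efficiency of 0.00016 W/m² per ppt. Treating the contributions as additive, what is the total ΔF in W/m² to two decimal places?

ΔF = 1.55 W/m²

CO₂: 5.35 × ln(361/284) = 5.35 × ln(1.27113) = 5.35 × 0.23991 = 1.2835 W/m².
N₂O: 0.120 × (√342 − √269) = 0.120 × (18.4932 − 16.4012) = 0.120 × 2.0920 = 0.2510 W/m².
HFC-134a: ΔF = 0.00016 × (74 − 1) = 0.00016 × 73 = 0.0117 W/m².
Total ΔF = 1.2835 + 0.2510 + 0.0117 = 1.5462 W/m².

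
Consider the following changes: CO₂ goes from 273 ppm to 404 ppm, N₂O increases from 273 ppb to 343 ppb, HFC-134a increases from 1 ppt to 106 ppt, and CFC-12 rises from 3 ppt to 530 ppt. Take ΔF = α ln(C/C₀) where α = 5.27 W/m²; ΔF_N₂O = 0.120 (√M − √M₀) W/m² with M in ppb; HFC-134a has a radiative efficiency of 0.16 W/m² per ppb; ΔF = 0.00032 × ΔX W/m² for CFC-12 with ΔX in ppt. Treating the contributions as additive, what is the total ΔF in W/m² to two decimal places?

CO₂: 5.27 × ln(404/273) = 5.27 × ln(1.47985) = 5.27 × 0.39194 = 2.0655 W/m².
N₂O: 0.120 × (√343 − √273) = 0.120 × (18.5203 − 16.5227) = 0.120 × 1.9976 = 0.2397 W/m².
HFC-134a: Δ = 106 − 1 = 105 ppt = 0.105 ppb; ΔF = 0.16 × 0.105 = 0.0168 W/m².
CFC-12: ΔF = 0.00032 × (530 − 3) = 0.00032 × 527 = 0.1686 W/m².
Total ΔF = 2.0655 + 0.2397 + 0.0168 + 0.1686 = 2.4906 W/m².

ΔF = 2.49 W/m²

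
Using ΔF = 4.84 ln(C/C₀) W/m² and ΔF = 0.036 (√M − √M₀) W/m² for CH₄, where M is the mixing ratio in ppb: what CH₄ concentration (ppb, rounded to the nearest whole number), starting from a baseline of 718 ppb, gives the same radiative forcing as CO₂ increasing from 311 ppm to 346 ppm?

M ≈ 1692 ppb

CO₂ forcing: 4.84 × ln(346/311) = 4.84 × 0.106646 = 0.51617 W/m².
Set 0.036(√M − √718) = 0.51617: √M = 0.51617/0.036 + √718 = 14.3381 + 26.7955 = 41.1336.
M = (41.1336)² = 1691.97 ppb.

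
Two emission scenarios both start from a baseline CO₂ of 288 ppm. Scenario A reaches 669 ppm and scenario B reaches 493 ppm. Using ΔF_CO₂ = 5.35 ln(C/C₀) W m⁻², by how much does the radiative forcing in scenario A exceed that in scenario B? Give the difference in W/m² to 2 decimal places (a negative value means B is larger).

ΔF_A = 5.35 ln(669/288) = 5.35 × 0.84282 = 4.5091 W/m².
ΔF_B = 5.35 ln(493/288) = 5.35 × 0.53755 = 2.8759 W/m².
Difference: 4.5091 − 2.8759 = 1.6332 W/m².

ΔF_A − ΔF_B = 1.63 W/m²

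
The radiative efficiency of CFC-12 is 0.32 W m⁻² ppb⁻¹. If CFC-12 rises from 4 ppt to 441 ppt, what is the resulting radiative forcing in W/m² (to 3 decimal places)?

CFC-12: Δ = 441 − 4 = 437 ppt = 0.437 ppb; ΔF = 0.32 × 0.437 = 0.1398 W/m².

ΔF = 0.140 W/m²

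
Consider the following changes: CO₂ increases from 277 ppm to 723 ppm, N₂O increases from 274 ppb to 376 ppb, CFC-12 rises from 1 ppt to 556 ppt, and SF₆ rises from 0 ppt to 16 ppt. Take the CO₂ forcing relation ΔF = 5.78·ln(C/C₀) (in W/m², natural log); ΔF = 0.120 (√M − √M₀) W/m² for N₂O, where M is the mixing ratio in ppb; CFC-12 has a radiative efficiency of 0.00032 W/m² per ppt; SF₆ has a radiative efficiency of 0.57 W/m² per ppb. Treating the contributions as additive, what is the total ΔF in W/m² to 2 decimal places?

CO₂: 5.78 × ln(723/277) = 5.78 × ln(2.61011) = 5.78 × 0.95939 = 5.5453 W/m².
N₂O: 0.120 × (√376 − √274) = 0.120 × (19.3907 − 16.5529) = 0.120 × 2.8378 = 0.3405 W/m².
CFC-12: ΔF = 0.00032 × (556 − 1) = 0.00032 × 555 = 0.1776 W/m².
SF₆: Δ = 16 − 0 = 16 ppt = 0.016 ppb; ΔF = 0.57 × 0.016 = 0.0091 W/m².
Total ΔF = 5.5453 + 0.3405 + 0.1776 + 0.0091 = 6.0725 W/m².

ΔF = 6.07 W/m²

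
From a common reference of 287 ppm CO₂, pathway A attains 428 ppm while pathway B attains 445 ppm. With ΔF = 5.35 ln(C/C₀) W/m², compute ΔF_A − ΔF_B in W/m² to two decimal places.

ΔF_A = 5.35 ln(428/287) = 5.35 × 0.39964 = 2.1381 W/m².
ΔF_B = 5.35 ln(445/287) = 5.35 × 0.43859 = 2.3465 W/m².
Difference: 2.1381 − 2.3465 = -0.2084 W/m².
(Equivalently, ΔF_A − ΔF_B = 5.35 ln(428/445) = 5.35 × -0.03895 = -0.2084 W/m².)

ΔF_A − ΔF_B = -0.21 W/m²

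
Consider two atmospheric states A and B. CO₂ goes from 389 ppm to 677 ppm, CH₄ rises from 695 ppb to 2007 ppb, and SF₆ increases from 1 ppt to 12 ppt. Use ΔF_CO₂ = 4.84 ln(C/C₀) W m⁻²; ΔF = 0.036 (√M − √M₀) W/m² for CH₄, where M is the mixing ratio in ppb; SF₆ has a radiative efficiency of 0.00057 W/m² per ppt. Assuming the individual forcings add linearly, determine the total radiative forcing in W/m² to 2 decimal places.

CO₂: 4.84 × ln(677/389) = 4.84 × ln(1.74036) = 4.84 × 0.55409 = 2.6818 W/m².
CH₄: 0.036 × (√2007 − √695) = 0.036 × (44.7996 − 26.3629) = 0.036 × 18.4367 = 0.6637 W/m².
SF₆: ΔF = 0.00057 × (12 − 1) = 0.00057 × 11 = 0.0063 W/m².
Total ΔF = 2.6818 + 0.6637 + 0.0063 = 3.3518 W/m².

ΔF = 3.35 W/m²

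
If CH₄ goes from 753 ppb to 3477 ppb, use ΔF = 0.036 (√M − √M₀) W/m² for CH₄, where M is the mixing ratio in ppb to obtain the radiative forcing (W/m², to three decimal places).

ΔF = 1.135 W/m²

CH₄: 0.036 × (√3477 − √753) = 0.036 × (58.9661 − 27.4408) = 0.036 × 31.5253 = 1.1349 W/m².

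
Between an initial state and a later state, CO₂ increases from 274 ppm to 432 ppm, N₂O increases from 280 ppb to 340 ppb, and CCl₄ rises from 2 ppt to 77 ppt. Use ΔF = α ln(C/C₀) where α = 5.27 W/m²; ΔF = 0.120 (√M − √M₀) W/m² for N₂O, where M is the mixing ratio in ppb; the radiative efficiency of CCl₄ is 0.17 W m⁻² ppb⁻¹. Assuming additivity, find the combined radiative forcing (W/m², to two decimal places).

ΔF = 2.62 W/m²

CO₂: 5.27 × ln(432/274) = 5.27 × ln(1.57664) = 5.27 × 0.45530 = 2.3994 W/m².
N₂O: 0.120 × (√340 − √280) = 0.120 × (18.4391 − 16.7332) = 0.120 × 1.7059 = 0.2047 W/m².
CCl₄: Δ = 77 − 2 = 75 ppt = 0.075 ppb; ΔF = 0.17 × 0.075 = 0.0128 W/m².
Total ΔF = 2.3994 + 0.2047 + 0.0128 = 2.6169 W/m².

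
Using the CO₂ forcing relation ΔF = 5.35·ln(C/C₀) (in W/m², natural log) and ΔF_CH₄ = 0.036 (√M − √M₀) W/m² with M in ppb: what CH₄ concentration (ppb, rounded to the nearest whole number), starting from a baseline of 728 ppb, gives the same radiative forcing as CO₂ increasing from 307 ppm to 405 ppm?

M ≈ 4645 ppb

CO₂ forcing: 5.35 × ln(405/307) = 5.35 × 0.277039 = 1.48216 W/m².
Set 0.036(√M − √728) = 1.48216: √M = 1.48216/0.036 + √728 = 41.1711 + 26.9815 = 68.1526.
M = (68.1526)² = 4644.78 ppb.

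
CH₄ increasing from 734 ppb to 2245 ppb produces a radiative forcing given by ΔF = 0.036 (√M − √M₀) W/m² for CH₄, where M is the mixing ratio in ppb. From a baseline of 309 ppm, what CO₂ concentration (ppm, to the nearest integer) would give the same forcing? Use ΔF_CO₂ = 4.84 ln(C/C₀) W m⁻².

CH₄ forcing: 0.036 × (√2245 − √734) = 0.036 × (47.3814 − 27.0924) = 0.036 × 20.2890 = 0.73040 W/m².
Set 4.84 ln(C/309) = 0.73040: ln(C/309) = 0.73040/4.84 = 0.15091, so C = 309 × e^0.15091 = 309 × 1.16289 = 359.33 ppm.

C ≈ 359 ppm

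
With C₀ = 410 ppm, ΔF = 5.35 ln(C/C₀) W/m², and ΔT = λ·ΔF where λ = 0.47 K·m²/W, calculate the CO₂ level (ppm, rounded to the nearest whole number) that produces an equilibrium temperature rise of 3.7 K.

Required forcing: ΔF = ΔT/λ = 3.7/0.47 = 7.8723 W/m².
Then ln(C/410) = ΔF/5.35 = 7.8723/5.35 = 1.47146.
So C = 410 × e^1.47146 = 410 × 4.35559 = 1785.79 ppm.

C ≈ 1786 ppm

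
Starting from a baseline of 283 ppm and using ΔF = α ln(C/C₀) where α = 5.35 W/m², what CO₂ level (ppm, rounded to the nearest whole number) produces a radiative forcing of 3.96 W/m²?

Set 5.35 ln(C/283) = 3.96, so ln(C/283) = 3.96/5.35 = 0.74019.
Then C/283 = e^0.74019 = 2.09633, giving C = 283 × 2.09633 = 593.26 ppm.

C ≈ 593 ppm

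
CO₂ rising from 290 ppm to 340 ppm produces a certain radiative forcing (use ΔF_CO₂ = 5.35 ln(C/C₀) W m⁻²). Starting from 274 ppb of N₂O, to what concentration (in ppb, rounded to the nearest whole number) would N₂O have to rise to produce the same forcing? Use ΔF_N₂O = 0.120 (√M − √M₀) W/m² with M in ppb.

M ≈ 559 ppb

CO₂ forcing: 5.35 × ln(340/290) = 5.35 × 0.159065 = 0.85100 W/m².
Set 0.120(√M − √274) = 0.85100: √M = 0.85100/0.120 + √274 = 7.0917 + 16.5529 = 23.6446.
M = (23.6446)² = 559.07 ppb.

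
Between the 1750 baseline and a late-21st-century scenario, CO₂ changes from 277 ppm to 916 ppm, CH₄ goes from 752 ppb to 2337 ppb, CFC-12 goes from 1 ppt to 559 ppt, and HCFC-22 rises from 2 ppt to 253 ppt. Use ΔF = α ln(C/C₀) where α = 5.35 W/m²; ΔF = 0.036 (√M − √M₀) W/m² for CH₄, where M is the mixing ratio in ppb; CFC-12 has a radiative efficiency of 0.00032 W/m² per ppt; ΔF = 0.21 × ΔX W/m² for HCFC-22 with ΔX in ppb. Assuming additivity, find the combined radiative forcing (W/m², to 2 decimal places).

CO₂: 5.35 × ln(916/277) = 5.35 × ln(3.30686) = 5.35 × 1.19600 = 6.3986 W/m².
CH₄: 0.036 × (√2337 − √752) = 0.036 × (48.3425 − 27.4226) = 0.036 × 20.9199 = 0.7531 W/m².
CFC-12: ΔF = 0.00032 × (559 − 1) = 0.00032 × 558 = 0.1786 W/m².
HCFC-22: Δ = 253 − 2 = 251 ppt = 0.251 ppb; ΔF = 0.21 × 0.251 = 0.0527 W/m².
Total ΔF = 6.3986 + 0.7531 + 0.1786 + 0.0527 = 7.3830 W/m².

ΔF = 7.38 W/m²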